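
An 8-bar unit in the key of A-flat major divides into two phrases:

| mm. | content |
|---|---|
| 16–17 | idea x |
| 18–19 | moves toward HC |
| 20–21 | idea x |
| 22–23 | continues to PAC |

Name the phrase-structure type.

Phrase 1 ends with a half cadence (weaker) and phrase 2 with a perfect authentic cadence (stronger): antecedent + consequent = a period.
The two phrases open with the same material (x / x), so the period is parallel.

parallel period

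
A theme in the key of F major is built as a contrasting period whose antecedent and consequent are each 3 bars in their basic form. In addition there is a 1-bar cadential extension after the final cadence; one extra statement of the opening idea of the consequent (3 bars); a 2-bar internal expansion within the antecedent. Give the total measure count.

12 measures

Basic contrasting period: 3 + 3 = 6 bars.
6 (basic form) + 1 (cadential extension) + 3 (extra statement) + 2 (internal expansion) = 12.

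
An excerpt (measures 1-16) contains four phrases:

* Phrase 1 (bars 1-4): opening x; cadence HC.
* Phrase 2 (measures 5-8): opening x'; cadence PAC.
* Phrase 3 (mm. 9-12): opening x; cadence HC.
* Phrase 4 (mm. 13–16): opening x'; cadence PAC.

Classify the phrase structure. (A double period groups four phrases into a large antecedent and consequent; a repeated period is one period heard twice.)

The cadence pattern HC–PAC–HC–PAC is weak–strong twice, and phrases 3–4 restate phrases 1–2: a period heard twice, not a double period (which would end weakly at phrase 2).

repeated period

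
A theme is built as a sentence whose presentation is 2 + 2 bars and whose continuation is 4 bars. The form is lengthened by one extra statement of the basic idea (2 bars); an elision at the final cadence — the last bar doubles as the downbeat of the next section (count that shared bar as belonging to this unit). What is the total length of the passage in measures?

Basic sentence: 2 + 2 + 4 = 8 bars.
8 (basic form) + 2 (extra statement) = 10.
The elision shares a bar with the next section but does not change this unit's count.

10 measures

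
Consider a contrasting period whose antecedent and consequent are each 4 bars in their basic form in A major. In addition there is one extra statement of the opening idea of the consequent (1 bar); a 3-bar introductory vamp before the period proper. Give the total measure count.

12 measures

Basic contrasting period: 4 + 4 = 8 bars.
8 (basic form) + 1 (extra statement) + 3 (introduction) = 12.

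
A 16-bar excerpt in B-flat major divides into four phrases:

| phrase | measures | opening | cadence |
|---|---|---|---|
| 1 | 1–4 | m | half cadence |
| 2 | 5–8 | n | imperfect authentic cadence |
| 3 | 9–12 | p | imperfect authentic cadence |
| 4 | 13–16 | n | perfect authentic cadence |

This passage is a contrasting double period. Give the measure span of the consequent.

measures 9–16

In a double period the four phrases pair into a large antecedent (phrases 1–2, ending imperfect authentic cadence) and a large consequent (phrases 3–4, ending perfect authentic cadence). The consequent spans mm. 9–16.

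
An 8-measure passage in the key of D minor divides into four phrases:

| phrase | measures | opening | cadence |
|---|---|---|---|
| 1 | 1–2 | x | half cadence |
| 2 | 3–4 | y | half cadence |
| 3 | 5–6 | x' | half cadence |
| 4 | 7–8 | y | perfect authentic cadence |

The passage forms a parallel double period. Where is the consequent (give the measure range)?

measures 5–8

In a double period the four phrases pair into a large antecedent (phrases 1–2, ending half cadence) and a large consequent (phrases 3–4, ending perfect authentic cadence). The consequent spans measures 5-8.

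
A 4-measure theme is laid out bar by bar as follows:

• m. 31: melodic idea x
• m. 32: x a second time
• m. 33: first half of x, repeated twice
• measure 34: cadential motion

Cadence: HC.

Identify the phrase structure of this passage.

sentence

Basic idea (m. 31) + its repetition (m. 32) form the presentation; fragmentation and cadence (measures 33–34) form the continuation — the 4-bar whole is a sentence.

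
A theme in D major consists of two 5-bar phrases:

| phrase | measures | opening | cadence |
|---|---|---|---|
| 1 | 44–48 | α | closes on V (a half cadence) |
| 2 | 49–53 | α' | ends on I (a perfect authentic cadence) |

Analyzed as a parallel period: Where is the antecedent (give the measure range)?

The antecedent is the phrase ending with the weaker cadence (half cadence, phrase 1) and the consequent the one ending more conclusively (perfect authentic cadence, phrase 2); the antecedent is bars 44–48.

measures 44–48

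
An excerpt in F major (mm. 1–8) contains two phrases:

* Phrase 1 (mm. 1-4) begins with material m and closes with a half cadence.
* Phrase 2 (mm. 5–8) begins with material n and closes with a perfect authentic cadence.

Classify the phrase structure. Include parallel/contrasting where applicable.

Phrase 1 ends with a half cadence (weaker) and phrase 2 with a perfect authentic cadence (stronger): antecedent + consequent = a period.
The two phrases open with different material (m / n), so the period is contrasting.

contrasting period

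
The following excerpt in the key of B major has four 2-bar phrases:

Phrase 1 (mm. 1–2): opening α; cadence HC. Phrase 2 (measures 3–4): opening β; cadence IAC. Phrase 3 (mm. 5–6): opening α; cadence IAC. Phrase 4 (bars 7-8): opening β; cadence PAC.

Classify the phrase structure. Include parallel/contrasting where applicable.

parallel double period

Four phrases in two halves: the first half (measures 1-4) ends with an imperfect authentic cadence, the second (mm. 5–8) with a perfect authentic cadence — a large antecedent–consequent pair, i.e. a double period.
Phrase 3 begins with the same material as phrase 1, making it parallel.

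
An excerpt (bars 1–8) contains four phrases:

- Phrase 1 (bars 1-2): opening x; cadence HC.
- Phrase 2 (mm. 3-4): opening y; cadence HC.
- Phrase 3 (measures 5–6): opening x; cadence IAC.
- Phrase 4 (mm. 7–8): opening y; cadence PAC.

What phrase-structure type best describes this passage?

Four phrases in two halves: the first half (mm. 1–4) ends with a half cadence, the second (mm. 5–8) with a perfect authentic cadence — a large antecedent–consequent pair, i.e. a double period.
Phrase 3 begins with the same material as phrase 1, making it parallel.

parallel double period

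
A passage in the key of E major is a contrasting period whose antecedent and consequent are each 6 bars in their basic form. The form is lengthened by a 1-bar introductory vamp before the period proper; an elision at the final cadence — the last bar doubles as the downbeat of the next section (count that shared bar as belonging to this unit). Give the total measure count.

Basic contrasting period: 6 + 6 = 12 bars.
12 (basic form) + 1 (introduction) = 13.
The elision shares a bar with the next section but does not change this unit's count.

13 measures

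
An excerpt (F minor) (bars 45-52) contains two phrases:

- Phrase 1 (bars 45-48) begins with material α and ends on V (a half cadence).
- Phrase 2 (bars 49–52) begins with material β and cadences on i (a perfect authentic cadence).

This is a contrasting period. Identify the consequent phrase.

phrase 2

The phrase ending with the weaker cadence (half cadence) is the antecedent; the one ending more conclusively (perfect authentic cadence) is the consequent. The consequent is phrase 2.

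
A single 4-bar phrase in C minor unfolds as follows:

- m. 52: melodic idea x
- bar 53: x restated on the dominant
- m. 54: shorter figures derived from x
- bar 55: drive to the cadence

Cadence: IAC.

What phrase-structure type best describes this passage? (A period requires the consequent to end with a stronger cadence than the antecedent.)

sentence

Basic idea (m. 52) + its repetition (measure 53) form the presentation; fragmentation and cadence (mm. 54–55) form the continuation — the 4-bar whole is a sentence.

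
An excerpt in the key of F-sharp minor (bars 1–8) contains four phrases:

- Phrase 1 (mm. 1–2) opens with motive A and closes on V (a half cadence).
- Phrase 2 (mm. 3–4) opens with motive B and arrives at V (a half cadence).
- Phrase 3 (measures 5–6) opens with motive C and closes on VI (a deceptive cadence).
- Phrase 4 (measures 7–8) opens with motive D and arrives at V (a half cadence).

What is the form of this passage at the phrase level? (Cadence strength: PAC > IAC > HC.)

phrase group

Phrase 4 ends with a half cadence, no stronger than phrase 2's half cadence, so the four phrases do not form a double period; nor do phrases 3–4 duplicate 1–2, so it is not a repeated period. With no phrase reaching a conclusive cadence, the passage is a phrase group.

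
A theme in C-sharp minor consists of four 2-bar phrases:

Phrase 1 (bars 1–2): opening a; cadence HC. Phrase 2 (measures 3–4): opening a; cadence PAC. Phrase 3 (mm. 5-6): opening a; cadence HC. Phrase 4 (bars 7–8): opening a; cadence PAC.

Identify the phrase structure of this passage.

repeated period

The cadence pattern HC–PAC–HC–PAC is weak–strong twice, and phrases 3–4 restate phrases 1–2: a period heard twice, not a double period (which would end weakly at phrase 2).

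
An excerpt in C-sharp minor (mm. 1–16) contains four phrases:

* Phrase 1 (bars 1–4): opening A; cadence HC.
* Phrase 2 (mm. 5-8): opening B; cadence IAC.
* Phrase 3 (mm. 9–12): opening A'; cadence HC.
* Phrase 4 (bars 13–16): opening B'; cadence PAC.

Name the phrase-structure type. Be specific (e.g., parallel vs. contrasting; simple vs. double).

parallel double period

Four phrases in two halves: the first half (bars 1–8) ends with an imperfect authentic cadence, the second (measures 9–16) with a perfect authentic cadence — a large antecedent–consequent pair, i.e. a double period.
Phrase 3 begins with the same material as phrase 1, making it parallel.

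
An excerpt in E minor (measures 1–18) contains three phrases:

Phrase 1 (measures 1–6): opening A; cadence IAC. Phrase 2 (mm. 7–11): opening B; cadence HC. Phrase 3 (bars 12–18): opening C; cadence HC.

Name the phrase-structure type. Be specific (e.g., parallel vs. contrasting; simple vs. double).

phrase group

The final phrase closes with a half cadence, which is not stronger than the preceding half cadence; the 3 phrases lack an overall antecedent–consequent design and so form a phrase group.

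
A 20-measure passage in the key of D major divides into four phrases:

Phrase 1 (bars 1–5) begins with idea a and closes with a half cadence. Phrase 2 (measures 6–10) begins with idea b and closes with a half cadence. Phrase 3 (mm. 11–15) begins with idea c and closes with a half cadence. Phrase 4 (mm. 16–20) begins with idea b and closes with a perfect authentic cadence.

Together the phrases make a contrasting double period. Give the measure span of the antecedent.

measures 1–10

In a double period the first pair of phrases (ending half cadence) is the large antecedent and the second pair (ending perfect authentic cadence) is the large consequent; the antecedent is measures 1–10.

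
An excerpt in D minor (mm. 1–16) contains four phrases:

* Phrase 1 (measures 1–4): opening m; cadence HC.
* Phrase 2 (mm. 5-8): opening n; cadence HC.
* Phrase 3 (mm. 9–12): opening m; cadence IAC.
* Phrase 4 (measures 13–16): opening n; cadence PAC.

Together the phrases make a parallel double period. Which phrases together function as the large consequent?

In a double period the first pair of phrases (ending half cadence) is the large antecedent and the second pair (ending perfect authentic cadence) is the large consequent; the consequent is phrases 3 and 4.

phrases 3 and 4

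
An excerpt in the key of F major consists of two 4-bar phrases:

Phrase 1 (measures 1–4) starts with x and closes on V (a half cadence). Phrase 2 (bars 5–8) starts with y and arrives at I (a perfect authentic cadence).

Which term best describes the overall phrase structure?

contrasting period

Phrase 1 ends with a half cadence (weaker) and phrase 2 with a perfect authentic cadence (stronger): antecedent + consequent = a period.
The two phrases open with different material (x / y), so the period is contrasting.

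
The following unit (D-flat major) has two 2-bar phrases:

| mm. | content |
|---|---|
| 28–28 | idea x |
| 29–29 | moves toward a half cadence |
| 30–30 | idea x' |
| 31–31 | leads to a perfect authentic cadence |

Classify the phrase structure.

Phrase 1 ends with a half cadence (weaker) and phrase 2 with a perfect authentic cadence (stronger): antecedent + consequent = a period.
The two phrases open with the same material (x / x'), so the period is parallel.

parallel period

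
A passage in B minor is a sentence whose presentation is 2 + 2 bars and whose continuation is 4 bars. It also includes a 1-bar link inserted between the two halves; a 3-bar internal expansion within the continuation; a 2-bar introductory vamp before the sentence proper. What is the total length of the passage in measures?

14 measures

Basic sentence: 2 + 2 + 4 = 8 bars.
8 (basic form) + 1 (link) + 3 (internal expansion) + 2 (introduction) = 14.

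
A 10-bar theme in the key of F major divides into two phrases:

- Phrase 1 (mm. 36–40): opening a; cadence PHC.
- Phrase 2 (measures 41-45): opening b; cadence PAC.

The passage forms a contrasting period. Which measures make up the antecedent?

The antecedent is the phrase ending with the weaker cadence (Phrygian half cadence, phrase 1) and the consequent the one ending more conclusively (perfect authentic cadence, phrase 2); the antecedent is bars 36–40.

measures 36–40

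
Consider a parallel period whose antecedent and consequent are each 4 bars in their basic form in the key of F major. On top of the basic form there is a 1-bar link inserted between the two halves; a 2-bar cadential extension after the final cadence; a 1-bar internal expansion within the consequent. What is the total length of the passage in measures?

12 measures

Basic parallel period: 4 + 4 = 8 bars.
8 (basic form) + 1 (link) + 2 (cadential extension) + 1 (internal expansion) = 12.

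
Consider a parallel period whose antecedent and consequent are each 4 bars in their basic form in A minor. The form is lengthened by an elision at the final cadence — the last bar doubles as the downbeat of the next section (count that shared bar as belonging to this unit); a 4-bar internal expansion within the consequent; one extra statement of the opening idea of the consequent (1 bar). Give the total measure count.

Basic parallel period: 4 + 4 = 8 bars.
8 (basic form) + 4 (internal expansion) + 1 (extra statement) = 13.
The elision shares a bar with the next section but does not change this unit's count.

13 measures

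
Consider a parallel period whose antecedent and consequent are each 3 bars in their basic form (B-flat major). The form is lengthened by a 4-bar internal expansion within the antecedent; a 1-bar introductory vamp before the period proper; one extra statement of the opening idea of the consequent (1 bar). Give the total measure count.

Basic parallel period: 3 + 3 = 6 bars.
6 (basic form) + 4 (internal expansion) + 1 (introduction) + 1 (extra statement) = 12.

12 measures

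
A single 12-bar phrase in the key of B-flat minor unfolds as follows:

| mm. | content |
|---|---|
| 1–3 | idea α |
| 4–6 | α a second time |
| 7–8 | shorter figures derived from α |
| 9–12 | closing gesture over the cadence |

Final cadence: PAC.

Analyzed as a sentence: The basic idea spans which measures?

measures 1–3

The presentation of a sentence is the basic idea (measures 1–3) plus its repetition (bars 4-6); the basic idea is therefore measures 1–3.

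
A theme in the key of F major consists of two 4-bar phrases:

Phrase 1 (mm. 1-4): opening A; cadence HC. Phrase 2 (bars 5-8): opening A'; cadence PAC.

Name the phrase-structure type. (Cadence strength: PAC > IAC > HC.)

Phrase 1 ends with a half cadence (weaker) and phrase 2 with a perfect authentic cadence (stronger): antecedent + consequent = a period.
The two phrases open with the same material (A / A'), so the period is parallel.

parallel period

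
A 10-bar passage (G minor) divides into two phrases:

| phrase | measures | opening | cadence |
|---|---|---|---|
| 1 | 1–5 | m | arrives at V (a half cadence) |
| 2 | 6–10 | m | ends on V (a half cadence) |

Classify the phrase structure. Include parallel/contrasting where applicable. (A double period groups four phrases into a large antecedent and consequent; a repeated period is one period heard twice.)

Both phrases have the same opening (m) and the same cadence (half cadence): the second is a restatement, not a consequent, so this is a repeated phrase rather than a period.

repeated phrase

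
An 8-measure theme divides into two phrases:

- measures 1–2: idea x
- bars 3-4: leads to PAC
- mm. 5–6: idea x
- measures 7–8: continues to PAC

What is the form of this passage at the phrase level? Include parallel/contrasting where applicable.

repeated phrase

Both phrases have the same opening (x) and the same cadence (perfect authentic cadence): the second is a restatement, not a consequent, so this is a repeated phrase rather than a period.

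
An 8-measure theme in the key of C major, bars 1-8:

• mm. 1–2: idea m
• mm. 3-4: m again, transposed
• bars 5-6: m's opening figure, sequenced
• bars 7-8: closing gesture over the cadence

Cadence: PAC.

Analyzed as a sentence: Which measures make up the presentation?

The presentation of a sentence is the basic idea (mm. 1-2) plus its repetition (bars 3–4); the presentation is therefore measures 1–4.

measures 1–4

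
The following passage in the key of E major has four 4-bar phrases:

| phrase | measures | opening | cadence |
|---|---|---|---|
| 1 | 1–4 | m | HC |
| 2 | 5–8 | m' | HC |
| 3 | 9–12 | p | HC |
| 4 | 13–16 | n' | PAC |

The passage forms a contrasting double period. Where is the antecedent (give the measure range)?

measures 1–8

In a double period the four phrases pair into a large antecedent (phrases 1–2, ending half cadence) and a large consequent (phrases 3–4, ending perfect authentic cadence). The antecedent spans bars 1–8.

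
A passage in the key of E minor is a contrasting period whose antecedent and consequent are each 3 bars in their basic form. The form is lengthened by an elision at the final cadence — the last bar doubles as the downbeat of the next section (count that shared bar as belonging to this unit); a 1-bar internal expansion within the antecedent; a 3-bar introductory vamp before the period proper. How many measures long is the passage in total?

Basic contrasting period: 3 + 3 = 6 bars.
6 (basic form) + 1 (internal expansion) + 3 (introduction) = 10.
The elision shares a bar with the next section but does not change this unit's count.

10 measures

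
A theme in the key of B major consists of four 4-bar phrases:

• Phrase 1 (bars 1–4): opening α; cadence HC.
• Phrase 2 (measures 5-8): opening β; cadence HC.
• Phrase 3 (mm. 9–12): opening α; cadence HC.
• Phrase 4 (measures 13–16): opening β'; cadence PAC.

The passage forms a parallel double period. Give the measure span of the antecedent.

In a double period the four phrases pair into a large antecedent (phrases 1–2, ending half cadence) and a large consequent (phrases 3–4, ending perfect authentic cadence). The antecedent spans measures 1–8.

measures 1–8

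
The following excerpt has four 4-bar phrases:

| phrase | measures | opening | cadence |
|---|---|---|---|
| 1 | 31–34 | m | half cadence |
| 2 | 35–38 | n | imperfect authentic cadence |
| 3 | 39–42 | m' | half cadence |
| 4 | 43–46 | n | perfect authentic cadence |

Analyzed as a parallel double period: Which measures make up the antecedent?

In a double period the four phrases pair into a large antecedent (phrases 1–2, ending imperfect authentic cadence) and a large consequent (phrases 3–4, ending perfect authentic cadence). The antecedent spans mm. 31–38.

measures 31–38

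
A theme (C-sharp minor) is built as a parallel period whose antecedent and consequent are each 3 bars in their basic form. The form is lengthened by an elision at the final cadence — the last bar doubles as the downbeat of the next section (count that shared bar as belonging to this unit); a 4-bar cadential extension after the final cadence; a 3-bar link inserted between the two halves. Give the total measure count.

Basic parallel period: 3 + 3 = 6 bars.
6 (basic form) + 4 (cadential extension) + 3 (link) = 13.
The elision shares a bar with the next section but does not change this unit's count.

13 measures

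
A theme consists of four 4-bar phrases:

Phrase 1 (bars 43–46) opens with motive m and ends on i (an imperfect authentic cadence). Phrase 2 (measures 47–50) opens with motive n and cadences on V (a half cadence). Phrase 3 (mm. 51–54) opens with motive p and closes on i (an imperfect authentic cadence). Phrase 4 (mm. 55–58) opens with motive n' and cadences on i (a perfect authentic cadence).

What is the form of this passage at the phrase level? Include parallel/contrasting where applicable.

Four phrases in two halves: the first half (bars 43-50) ends with a half cadence, the second (measures 51–58) with a perfect authentic cadence — a large antecedent–consequent pair, i.e. a double period.
Phrase 3 begins with different material from phrase 1, making it contrasting.

contrasting double period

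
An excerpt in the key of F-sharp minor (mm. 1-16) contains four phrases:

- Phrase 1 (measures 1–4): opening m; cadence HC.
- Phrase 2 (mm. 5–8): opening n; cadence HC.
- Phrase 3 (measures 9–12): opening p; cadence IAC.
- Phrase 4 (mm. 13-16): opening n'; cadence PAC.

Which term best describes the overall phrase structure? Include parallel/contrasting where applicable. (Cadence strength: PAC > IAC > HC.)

Four phrases in two halves: the first half (measures 1–8) ends with a half cadence, the second (mm. 9–16) with a perfect authentic cadence — a large antecedent–consequent pair, i.e. a double period.
Phrase 3 begins with different material from phrase 1, making it contrasting.

contrasting double period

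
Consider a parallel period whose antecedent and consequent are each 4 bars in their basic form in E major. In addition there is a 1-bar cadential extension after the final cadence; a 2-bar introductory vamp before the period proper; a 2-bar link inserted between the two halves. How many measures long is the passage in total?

13 measures

Basic parallel period: 4 + 4 = 8 bars.
8 (basic form) + 1 (cadential extension) + 2 (introduction) + 2 (link) = 13.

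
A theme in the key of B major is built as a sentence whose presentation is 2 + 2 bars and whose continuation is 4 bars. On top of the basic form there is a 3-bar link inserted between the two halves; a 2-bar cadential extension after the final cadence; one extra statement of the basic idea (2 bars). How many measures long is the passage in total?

15 measures

Basic sentence: 2 + 2 + 4 = 8 bars.
8 (basic form) + 3 (link) + 2 (cadential extension) + 2 (extra statement) = 15.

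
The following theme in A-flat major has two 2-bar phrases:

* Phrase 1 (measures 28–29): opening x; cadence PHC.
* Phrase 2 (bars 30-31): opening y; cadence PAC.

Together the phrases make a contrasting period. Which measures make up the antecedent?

The phrase ending with the weaker cadence (Phrygian half cadence) is the antecedent; the one ending more conclusively (perfect authentic cadence) is the consequent. The antecedent is measures 28–29.

measures 28–29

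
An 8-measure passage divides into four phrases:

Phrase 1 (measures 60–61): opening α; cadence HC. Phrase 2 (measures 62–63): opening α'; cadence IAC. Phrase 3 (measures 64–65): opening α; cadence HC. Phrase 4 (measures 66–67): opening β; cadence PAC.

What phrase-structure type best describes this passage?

parallel double period

Four phrases in two halves: the first half (bars 60–63) ends with an imperfect authentic cadence, the second (bars 64–67) with a perfect authentic cadence — a large antecedent–consequent pair, i.e. a double period.
Phrase 3 begins with the same material as phrase 1, making it parallel.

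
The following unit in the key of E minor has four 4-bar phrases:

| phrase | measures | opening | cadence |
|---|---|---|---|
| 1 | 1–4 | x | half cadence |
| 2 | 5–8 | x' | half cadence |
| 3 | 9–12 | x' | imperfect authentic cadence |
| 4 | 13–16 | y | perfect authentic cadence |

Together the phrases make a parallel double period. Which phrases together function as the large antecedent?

phrases 1 and 2

In a double period the first pair of phrases (ending half cadence) is the large antecedent and the second pair (ending perfect authentic cadence) is the large consequent; the antecedent is phrases 1 and 2.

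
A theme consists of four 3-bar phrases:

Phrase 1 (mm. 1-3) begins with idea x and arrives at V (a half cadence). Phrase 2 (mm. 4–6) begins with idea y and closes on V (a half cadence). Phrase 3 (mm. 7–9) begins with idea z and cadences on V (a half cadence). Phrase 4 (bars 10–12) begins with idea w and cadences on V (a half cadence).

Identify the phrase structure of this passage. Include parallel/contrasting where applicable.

phrase group

Phrase 4 ends with a half cadence, no stronger than phrase 2's half cadence, so the four phrases do not form a double period; nor do phrases 3–4 duplicate 1–2, so it is not a repeated period. With no phrase reaching a conclusive cadence, the passage is a phrase group.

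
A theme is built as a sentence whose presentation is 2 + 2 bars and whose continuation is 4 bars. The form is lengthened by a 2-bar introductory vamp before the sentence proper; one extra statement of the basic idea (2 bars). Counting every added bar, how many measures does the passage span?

12 measures

Basic sentence: 2 + 2 + 4 = 8 bars.
8 (basic form) + 2 (introduction) + 2 (extra statement) = 12.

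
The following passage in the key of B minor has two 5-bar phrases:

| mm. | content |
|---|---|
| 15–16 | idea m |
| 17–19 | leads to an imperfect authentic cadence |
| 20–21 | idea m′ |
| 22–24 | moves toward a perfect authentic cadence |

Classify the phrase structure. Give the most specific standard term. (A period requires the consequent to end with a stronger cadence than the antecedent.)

Phrase 1 ends with an imperfect authentic cadence (weaker) and phrase 2 with a perfect authentic cadence (stronger): antecedent + consequent = a period.
The two phrases open with the same material (m / m′), so the period is parallel.

parallel period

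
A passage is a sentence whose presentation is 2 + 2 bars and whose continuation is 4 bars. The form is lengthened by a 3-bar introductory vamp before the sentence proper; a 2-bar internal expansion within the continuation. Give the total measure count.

13 measures

Basic sentence: 2 + 2 + 4 = 8 bars.
8 (basic form) + 3 (introduction) + 2 (internal expansion) = 13.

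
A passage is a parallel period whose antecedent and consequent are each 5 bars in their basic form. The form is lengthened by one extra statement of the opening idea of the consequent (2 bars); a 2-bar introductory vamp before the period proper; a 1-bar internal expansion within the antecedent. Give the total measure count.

Basic parallel period: 5 + 5 = 10 bars.
10 (basic form) + 2 (extra statement) + 2 (introduction) + 1 (internal expansion) = 15.

15 measures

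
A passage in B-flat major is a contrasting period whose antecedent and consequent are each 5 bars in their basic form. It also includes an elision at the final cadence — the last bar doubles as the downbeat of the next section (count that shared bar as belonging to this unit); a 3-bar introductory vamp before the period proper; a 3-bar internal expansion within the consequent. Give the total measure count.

16 measures

Basic contrasting period: 5 + 5 = 10 bars.
10 (basic form) + 3 (introduction) + 3 (internal expansion) = 16.
The elision shares a bar with the next section but does not change this unit's count.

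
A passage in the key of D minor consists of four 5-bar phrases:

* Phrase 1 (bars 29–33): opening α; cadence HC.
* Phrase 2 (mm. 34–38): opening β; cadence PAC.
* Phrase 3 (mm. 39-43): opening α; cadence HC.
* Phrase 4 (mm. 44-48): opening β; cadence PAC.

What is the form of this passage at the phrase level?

The cadence pattern HC–PAC–HC–PAC is weak–strong twice, and phrases 3–4 restate phrases 1–2: a period heard twice, not a double period (which would end weakly at phrase 2).

repeated period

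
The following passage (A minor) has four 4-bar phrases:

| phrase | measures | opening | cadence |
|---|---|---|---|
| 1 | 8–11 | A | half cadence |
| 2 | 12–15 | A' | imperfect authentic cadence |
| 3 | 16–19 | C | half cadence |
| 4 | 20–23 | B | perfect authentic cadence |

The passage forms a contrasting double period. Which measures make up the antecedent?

In a double period the four phrases pair into a large antecedent (phrases 1–2, ending imperfect authentic cadence) and a large consequent (phrases 3–4, ending perfect authentic cadence). The antecedent spans bars 8–15.

measures 8–15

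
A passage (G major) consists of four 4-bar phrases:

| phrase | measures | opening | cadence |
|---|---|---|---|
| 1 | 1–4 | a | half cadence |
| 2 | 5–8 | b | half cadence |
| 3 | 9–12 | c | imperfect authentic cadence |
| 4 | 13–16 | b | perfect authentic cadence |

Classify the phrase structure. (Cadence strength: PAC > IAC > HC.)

Four phrases in two halves: the first half (mm. 1–8) ends with a half cadence, the second (bars 9–16) with a perfect authentic cadence — a large antecedent–consequent pair, i.e. a double period.
Phrase 3 begins with different material from phrase 1, making it contrasting.

contrasting double period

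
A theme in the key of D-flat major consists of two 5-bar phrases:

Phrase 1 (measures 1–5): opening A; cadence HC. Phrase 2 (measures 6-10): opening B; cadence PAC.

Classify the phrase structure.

Phrase 1 ends with a half cadence (weaker) and phrase 2 with a perfect authentic cadence (stronger): antecedent + consequent = a period.
The two phrases open with different material (A / B), so the period is contrasting.

contrasting period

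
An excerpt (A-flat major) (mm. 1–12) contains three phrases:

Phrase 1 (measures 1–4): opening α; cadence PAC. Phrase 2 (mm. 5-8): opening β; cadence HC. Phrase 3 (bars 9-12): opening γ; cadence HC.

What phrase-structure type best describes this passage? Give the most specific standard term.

phrase group

The final phrase closes with a half cadence, which is not stronger than the preceding half cadence; the 3 phrases lack an overall antecedent–consequent design and so form a phrase group.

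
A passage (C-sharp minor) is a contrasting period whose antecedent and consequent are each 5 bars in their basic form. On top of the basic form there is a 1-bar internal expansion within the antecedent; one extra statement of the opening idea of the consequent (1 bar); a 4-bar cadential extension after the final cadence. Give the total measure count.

16 measures

Basic contrasting period: 5 + 5 = 10 bars.
10 (basic form) + 1 (internal expansion) + 1 (extra statement) + 4 (cadential extension) = 16.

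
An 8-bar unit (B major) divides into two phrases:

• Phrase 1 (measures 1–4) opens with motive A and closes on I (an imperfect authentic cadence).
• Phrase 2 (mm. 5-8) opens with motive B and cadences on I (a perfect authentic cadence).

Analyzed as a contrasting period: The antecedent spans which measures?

measures 1–4

The antecedent is the phrase ending with the weaker cadence (imperfect authentic cadence, phrase 1) and the consequent the one ending more conclusively (perfect authentic cadence, phrase 2); the antecedent is mm. 1–4.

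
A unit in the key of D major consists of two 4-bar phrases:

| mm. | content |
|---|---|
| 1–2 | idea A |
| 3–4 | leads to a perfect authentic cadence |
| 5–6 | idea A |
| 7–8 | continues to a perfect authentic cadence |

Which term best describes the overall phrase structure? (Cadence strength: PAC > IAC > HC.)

Both phrases have the same opening (A) and the same cadence (perfect authentic cadence): the second is a restatement, not a consequent, so this is a repeated phrase rather than a period.

repeated phrase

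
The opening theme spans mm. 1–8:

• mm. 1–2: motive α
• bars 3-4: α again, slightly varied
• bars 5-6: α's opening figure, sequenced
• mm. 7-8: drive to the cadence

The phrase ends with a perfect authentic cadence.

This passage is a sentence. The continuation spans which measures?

measures 5–8

After the presentation (mm. 1–4), the continuation covers the fragmentation through the cadence: mm. 5–8.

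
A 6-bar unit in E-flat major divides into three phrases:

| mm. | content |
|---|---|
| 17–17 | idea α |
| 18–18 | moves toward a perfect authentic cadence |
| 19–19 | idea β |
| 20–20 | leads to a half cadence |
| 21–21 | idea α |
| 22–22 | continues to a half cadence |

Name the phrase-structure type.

phrase group

The final phrase closes with a half cadence, which is not stronger than the preceding half cadence; the 3 phrases lack an overall antecedent–consequent design and so form a phrase group.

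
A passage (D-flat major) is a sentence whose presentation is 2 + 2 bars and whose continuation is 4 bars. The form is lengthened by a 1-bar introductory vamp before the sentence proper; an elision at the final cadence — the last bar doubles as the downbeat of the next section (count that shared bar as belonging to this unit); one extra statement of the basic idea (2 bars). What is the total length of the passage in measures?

Basic sentence: 2 + 2 + 4 = 8 bars.
8 (basic form) + 1 (introduction) + 2 (extra statement) = 11.
The elision shares a bar with the next section but does not change this unit's count.

11 measures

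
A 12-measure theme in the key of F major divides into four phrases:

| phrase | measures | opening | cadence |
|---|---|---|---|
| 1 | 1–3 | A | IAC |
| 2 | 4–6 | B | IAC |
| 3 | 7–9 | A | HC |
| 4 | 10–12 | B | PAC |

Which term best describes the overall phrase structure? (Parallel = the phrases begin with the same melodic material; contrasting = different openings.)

parallel double period

Four phrases in two halves: the first half (mm. 1–6) ends with an imperfect authentic cadence, the second (mm. 7-12) with a perfect authentic cadence — a large antecedent–consequent pair, i.e. a double period.
Phrase 3 begins with the same material as phrase 1, making it parallel.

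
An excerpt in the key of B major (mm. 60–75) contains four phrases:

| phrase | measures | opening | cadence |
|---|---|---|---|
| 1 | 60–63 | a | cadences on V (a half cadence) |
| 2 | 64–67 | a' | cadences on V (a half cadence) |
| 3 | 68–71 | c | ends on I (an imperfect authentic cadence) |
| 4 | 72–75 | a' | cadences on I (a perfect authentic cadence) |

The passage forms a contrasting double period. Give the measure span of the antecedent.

measures 60–67

In a double period the four phrases pair into a large antecedent (phrases 1–2, ending half cadence) and a large consequent (phrases 3–4, ending perfect authentic cadence). The antecedent spans bars 60–67.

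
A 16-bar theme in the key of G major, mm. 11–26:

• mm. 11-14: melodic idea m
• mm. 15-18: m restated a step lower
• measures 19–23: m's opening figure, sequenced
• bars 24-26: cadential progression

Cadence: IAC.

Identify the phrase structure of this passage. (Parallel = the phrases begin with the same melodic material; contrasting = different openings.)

sentence

Basic idea (bars 11-14) + its repetition (measures 15–18) form the presentation; fragmentation and cadence (mm. 19–26) form the continuation — the 16-bar whole is a sentence.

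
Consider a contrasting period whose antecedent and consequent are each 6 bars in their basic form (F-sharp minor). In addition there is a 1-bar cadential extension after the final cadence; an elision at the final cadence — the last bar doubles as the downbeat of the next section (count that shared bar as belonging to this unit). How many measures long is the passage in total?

13 measures

Basic contrasting period: 6 + 6 = 12 bars.
12 (basic form) + 1 (cadential extension) = 13.
The elision shares a bar with the next section but does not change this unit's count.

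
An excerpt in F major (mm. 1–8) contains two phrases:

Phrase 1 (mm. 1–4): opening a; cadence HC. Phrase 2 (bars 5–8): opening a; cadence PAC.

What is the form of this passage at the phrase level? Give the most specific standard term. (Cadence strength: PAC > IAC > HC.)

Phrase 1 ends with a half cadence (weaker) and phrase 2 with a perfect authentic cadence (stronger): antecedent + consequent = a period.
The two phrases open with the same material (a / a), so the period is parallel.

parallel period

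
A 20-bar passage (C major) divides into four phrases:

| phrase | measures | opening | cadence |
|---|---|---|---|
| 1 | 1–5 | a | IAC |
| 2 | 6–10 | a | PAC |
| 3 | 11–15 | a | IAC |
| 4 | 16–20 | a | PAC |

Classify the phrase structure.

The cadence pattern IAC–PAC–IAC–PAC is weak–strong twice, and phrases 3–4 restate phrases 1–2: a period heard twice, not a double period (which would end weakly at phrase 2).

repeated period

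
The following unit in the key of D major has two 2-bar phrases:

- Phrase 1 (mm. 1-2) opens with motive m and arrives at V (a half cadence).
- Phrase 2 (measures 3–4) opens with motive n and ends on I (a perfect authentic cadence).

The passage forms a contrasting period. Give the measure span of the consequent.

The antecedent is the phrase ending with the weaker cadence (half cadence, phrase 1) and the consequent the one ending more conclusively (perfect authentic cadence, phrase 2); the consequent is bars 3–4.

measures 3–4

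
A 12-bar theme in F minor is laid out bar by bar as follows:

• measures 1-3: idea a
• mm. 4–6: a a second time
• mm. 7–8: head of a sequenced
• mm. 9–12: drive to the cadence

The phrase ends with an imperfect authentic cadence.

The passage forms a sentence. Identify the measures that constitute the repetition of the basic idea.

measures 4–6

The presentation of a sentence is the basic idea (mm. 1-3) plus its repetition (measures 4–6); the repetition of the basic idea is therefore measures 4-6.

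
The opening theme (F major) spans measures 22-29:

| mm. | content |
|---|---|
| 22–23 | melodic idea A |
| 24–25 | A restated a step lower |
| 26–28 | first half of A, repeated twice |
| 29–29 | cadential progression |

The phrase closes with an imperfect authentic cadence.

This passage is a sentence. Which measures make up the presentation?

The presentation of a sentence is the basic idea (mm. 22-23) plus its repetition (mm. 24–25); the presentation is therefore mm. 22–25.

measures 22–25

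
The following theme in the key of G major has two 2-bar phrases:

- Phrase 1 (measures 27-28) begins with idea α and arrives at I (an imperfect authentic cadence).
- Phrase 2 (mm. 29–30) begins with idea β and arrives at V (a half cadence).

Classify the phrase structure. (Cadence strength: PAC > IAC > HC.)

The second phrase closes with a half cadence, which is not stronger than the first phrase's imperfect authentic cadence; without a weak→strong cadential pair there is no antecedent–consequent relationship, so this is a phrase group rather than a period.

phrase group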